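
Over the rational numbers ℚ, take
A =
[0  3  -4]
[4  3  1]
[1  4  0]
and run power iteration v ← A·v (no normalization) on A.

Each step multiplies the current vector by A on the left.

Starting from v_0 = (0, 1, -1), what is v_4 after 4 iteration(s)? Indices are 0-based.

v_4 = (-301, 625, 410)

v_0 = (0, 1, -1).
v_1 = A·v_0 = (7, 2, 4).
v_2 = A·v_1 = (-10, 38, 15).
v_3 = A·v_2 = (54, 89, 142).
v_4 = A·v_3 = (-301, 625, 410).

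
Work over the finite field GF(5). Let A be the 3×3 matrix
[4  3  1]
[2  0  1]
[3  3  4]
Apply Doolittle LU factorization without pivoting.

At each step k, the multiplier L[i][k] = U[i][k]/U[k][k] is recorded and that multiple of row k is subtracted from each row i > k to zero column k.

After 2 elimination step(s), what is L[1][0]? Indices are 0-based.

L[1][0] = 3

Step 1: pivot at (0,0) is 4.
  row1 ← row1 − (3)·row0  ⇒  L[1][0]=3, U row1=(0, 1, 3)
  row2 ← row2 − (2)·row0  ⇒  L[2][0]=2, U row2=(0, 2, 2)
Step 2: pivot at (1,1) is 1.
  row2 ← row2 − (2)·row1  ⇒  L[2][1]=2, U row2=(0, 0, 1)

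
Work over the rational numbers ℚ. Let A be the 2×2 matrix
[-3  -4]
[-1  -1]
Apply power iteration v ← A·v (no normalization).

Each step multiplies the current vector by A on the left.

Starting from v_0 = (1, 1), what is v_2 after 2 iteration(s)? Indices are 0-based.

v_2 = (29, 9)

v_0 = (1, 1).
v_1 = A·v_0 = (-7, -2).
v_2 = A·v_1 = (29, 9).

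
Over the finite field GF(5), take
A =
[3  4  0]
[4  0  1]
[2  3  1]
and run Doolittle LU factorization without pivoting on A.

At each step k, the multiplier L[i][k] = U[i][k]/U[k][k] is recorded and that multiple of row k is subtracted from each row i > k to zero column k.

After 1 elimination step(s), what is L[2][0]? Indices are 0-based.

k=0: U[0][0]=3
  eliminate (1,0): mult=3, new row 1: (0, 3, 1); set L[1][0]=3
  eliminate (2,0): mult=4, new row 2: (0, 2, 1); set L[2][0]=4

L[2][0] = 4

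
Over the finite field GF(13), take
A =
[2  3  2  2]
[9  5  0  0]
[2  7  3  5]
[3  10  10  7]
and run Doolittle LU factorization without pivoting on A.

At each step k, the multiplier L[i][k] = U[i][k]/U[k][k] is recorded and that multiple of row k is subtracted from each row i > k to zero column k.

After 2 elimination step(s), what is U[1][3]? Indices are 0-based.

U[1][3] = 4

[col 0] pivot 2
  R1 -= 11*R0 → (0, 11, 4, 4)  (L[1][0] := 11)
  R2 -= 1*R0 → (0, 4, 1, 3)  (L[2][0] := 1)
  R3 -= 8*R0 → (0, 12, 7, 4)  (L[3][0] := 8)
[col 1] pivot 11
  R2 -= 11*R1 → (0, 0, 9, 11)  (L[2][1] := 11)
  R3 -= 7*R1 → (0, 0, 5, 2)  (L[3][1] := 7)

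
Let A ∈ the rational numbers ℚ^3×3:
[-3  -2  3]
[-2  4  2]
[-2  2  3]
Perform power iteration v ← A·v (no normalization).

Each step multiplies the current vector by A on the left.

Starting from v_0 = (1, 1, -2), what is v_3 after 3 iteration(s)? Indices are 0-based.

v_0 = (1, 1, -2).
v_1 = A·v_0 = (-11, -2, -6).
v_2 = A·v_1 = (19, 2, 0).
v_3 = A·v_2 = (-61, -30, -34).

v_3 = (-61, -30, -34)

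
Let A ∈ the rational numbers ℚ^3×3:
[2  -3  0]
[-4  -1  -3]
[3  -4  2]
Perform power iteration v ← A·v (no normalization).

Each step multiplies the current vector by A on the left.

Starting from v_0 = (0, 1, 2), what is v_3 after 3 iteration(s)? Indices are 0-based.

v_0 = (0, 1, 2).
v_1 = A·v_0 = (-3, -7, 0).
v_2 = A·v_1 = (15, 19, 19).
v_3 = A·v_2 = (-27, -136, 7).

v_3 = (-27, -136, 7)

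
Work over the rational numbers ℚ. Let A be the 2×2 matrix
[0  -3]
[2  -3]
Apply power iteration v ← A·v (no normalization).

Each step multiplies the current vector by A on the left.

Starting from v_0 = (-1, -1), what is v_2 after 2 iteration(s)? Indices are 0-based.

v_2 = (-3, 3)

v_0 = (-1, -1).
v_1 = A·v_0 = (3, 1).
v_2 = A·v_1 = (-3, 3).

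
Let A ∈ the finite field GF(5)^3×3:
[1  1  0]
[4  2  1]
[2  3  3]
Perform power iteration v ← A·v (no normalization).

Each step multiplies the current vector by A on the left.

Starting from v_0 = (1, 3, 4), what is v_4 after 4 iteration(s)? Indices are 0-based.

v_0 = (1, 3, 4).
v_1 = A·v_0 = (4, 4, 3).
v_2 = A·v_1 = (3, 2, 4).
v_3 = A·v_2 = (0, 0, 4).
v_4 = A·v_3 = (0, 4, 2).

v_4 = (0, 4, 2)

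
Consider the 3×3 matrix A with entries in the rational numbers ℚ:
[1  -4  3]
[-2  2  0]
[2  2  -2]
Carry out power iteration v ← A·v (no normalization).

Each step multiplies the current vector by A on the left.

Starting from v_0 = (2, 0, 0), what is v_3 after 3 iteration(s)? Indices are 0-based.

v_0 = (2, 0, 0).
v_1 = A·v_0 = (2, -4, 4).
v_2 = A·v_1 = (30, -12, -12).
v_3 = A·v_2 = (42, -84, 60).

v_3 = (42, -84, 60)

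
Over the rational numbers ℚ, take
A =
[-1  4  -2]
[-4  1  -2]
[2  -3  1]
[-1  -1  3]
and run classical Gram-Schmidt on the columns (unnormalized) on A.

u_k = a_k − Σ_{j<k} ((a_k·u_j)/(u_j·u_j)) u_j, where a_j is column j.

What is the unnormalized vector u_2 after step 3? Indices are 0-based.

u_2 = (5/17, -19/17, -14/17, 43/17)

Step 1: u_0 = a_0 = (-1, -4, 2, -1).
Step 2: u_1 = a_1 − (-13/22)·u_0 = (75/22, -15/11, -20/11, -35/22).
Step 3: u_2 = a_2 − (9/22)·u_0 − (-47/85)·u_1 = (5/17, -19/17, -14/17, 43/17).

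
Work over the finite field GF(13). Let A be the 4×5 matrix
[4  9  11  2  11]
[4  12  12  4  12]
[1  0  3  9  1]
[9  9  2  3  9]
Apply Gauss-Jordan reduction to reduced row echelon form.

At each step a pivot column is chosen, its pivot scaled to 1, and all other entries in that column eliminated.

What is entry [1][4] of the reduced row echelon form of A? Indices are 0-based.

step 1: normalize row 0 (÷4) = (1, 12, 6, 7, 6)
  row 1: subtract 4×row0 = (0, 3, 1, 2, 1)
  row 2: subtract 1×row0 = (0, 1, 10, 2, 8)
  row 3: subtract 9×row0 = (0, 5, 0, 5, 7)
step 2: normalize row 1 (÷3) = (0, 1, 9, 5, 9)
  row 0: subtract 12×row1 = (1, 0, 2, 12, 2)
  row 2: subtract 1×row1 = (0, 0, 1, 10, 12)
  row 3: subtract 5×row1 = (0, 0, 7, 6, 1)
step 3: normalize row 2 (÷1) = (0, 0, 1, 10, 12)
  row 0: subtract 2×row2 = (1, 0, 0, 5, 4)
  row 1: subtract 9×row2 = (0, 1, 0, 6, 5)
  row 3: subtract 7×row2 = (0, 0, 0, 1, 8)
step 4: normalize row 3 (÷1) = (0, 0, 0, 1, 8)
  row 0: subtract 5×row3 = (1, 0, 0, 0, 3)
  row 1: subtract 6×row3 = (0, 1, 0, 0, 9)
  row 2: subtract 10×row3 = (0, 0, 1, 0, 10)

M[1][4] = 9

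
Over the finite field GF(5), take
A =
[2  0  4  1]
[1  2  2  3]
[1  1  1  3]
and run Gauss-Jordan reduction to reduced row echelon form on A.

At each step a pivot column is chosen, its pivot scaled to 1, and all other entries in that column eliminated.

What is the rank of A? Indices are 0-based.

rank = 3

[1] R0 /= 2  ⇒  (1, 0, 2, 3)
     R1 -= 1·R0  ⇒  (0, 2, 0, 0)
     R2 -= 1·R0  ⇒  (0, 1, 4, 0)
[2] R1 /= 2  ⇒  (0, 1, 0, 0)
     R2 -= 1·R1  ⇒  (0, 0, 4, 0)
[3] R2 /= 4  ⇒  (0, 0, 1, 0)
     R0 -= 2·R2  ⇒  (1, 0, 0, 3)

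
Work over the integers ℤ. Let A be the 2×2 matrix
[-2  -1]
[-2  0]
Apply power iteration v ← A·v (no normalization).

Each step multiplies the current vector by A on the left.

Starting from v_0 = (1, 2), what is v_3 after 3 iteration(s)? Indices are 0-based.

v_3 = (-28, -20)

v_0 = (1, 2).
v_1 = A·v_0 = (-4, -2).
v_2 = A·v_1 = (10, 8).
v_3 = A·v_2 = (-28, -20).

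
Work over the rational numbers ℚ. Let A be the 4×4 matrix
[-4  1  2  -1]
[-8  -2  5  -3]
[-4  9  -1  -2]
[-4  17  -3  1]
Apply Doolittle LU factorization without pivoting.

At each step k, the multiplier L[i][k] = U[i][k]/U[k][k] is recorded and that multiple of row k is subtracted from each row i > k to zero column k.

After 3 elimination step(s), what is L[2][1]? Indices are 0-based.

k=0: U[0][0]=-4
  eliminate (1,0): mult=2, new row 1: (0, -4, 1, -1); set L[1][0]=2
  eliminate (2,0): mult=1, new row 2: (0, 8, -3, -1); set L[2][0]=1
  eliminate (3,0): mult=1, new row 3: (0, 16, -5, 2); set L[3][0]=1
k=1: U[1][1]=-4
  eliminate (2,1): mult=-2, new row 2: (0, 0, -1, -3); set L[2][1]=-2
  eliminate (3,1): mult=-4, new row 3: (0, 0, -1, -2); set L[3][1]=-4
k=2: U[2][2]=-1
  eliminate (3,2): mult=1, new row 3: (0, 0, 0, 1); set L[3][2]=1

L[2][1] = -2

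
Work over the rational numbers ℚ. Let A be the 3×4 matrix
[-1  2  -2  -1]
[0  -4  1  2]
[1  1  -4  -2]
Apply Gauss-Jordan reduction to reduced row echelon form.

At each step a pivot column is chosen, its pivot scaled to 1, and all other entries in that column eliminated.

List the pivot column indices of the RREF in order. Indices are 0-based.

pivot(0,0)=-1: scale R0 → (1, -2, 2, 1)
  clear (2,0): R2 −= (1)R0 → (0, 3, -6, -3)
pivot(1,1)=-4: scale R1 → (0, 1, -1/4, -1/2)
  clear (0,1): R0 −= (-2)R1 → (1, 0, 3/2, 0)
  clear (2,1): R2 −= (3)R1 → (0, 0, -21/4, -3/2)
pivot(2,2)=-21/4: scale R2 → (0, 0, 1, 2/7)
  clear (0,2): R0 −= (3/2)R2 → (1, 0, 0, -3/7)
  clear (1,2): R1 −= (-1/4)R2 → (0, 1, 0, -3/7)

pivot columns: 0, 1, 2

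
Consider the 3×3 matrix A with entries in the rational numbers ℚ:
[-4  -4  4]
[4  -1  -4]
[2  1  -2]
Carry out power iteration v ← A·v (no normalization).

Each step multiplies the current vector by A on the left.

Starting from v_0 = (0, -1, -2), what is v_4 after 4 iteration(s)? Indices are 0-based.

v_0 = (0, -1, -2).
v_1 = A·v_0 = (-4, 9, 3).
v_2 = A·v_1 = (-8, -37, -5).
v_3 = A·v_2 = (160, 25, -43).
v_4 = A·v_3 = (-912, 787, 431).

v_4 = (-912, 787, 431)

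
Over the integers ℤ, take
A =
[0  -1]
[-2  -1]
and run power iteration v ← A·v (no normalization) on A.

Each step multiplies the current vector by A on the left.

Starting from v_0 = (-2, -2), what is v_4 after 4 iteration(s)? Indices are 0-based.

v_4 = (-22, -42)

v_0 = (-2, -2).
v_1 = A·v_0 = (2, 6).
v_2 = A·v_1 = (-6, -10).
v_3 = A·v_2 = (10, 22).
v_4 = A·v_3 = (-22, -42).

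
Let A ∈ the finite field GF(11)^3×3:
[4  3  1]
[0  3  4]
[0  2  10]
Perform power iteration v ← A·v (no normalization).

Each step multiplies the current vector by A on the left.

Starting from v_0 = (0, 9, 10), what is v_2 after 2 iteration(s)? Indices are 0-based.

v_2 = (5, 2, 5)

v_0 = (0, 9, 10).
v_1 = A·v_0 = (4, 1, 8).
v_2 = A·v_1 = (5, 2, 5).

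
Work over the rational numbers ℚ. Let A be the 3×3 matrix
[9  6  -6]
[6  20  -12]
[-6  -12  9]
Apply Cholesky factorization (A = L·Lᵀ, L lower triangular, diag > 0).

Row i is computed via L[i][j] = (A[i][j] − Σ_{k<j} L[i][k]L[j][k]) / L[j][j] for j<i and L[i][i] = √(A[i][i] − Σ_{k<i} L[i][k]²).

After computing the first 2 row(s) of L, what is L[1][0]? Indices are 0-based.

L[1][0] = 2

Step 1: L[0][0] = √(9) = 3.
  L[1][0] = (6) / L[0][0] = 2.
Step 2: L[1][1] = √(16) = 4.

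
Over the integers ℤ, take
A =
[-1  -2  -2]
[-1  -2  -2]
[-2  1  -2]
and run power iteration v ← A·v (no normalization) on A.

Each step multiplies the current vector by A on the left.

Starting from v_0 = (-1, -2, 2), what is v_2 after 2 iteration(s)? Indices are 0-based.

v_0 = (-1, -2, 2).
v_1 = A·v_0 = (1, 1, -4).
v_2 = A·v_1 = (5, 5, 7).

v_2 = (5, 5, 7)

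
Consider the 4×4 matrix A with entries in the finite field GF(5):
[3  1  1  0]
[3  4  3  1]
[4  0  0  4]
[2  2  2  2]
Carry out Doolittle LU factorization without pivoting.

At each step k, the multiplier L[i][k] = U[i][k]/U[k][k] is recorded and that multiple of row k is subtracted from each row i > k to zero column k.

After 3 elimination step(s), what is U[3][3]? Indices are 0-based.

k=0: U[0][0]=3
  eliminate (1,0): mult=1, new row 1: (0, 3, 2, 1); set L[1][0]=1
  eliminate (2,0): mult=3, new row 2: (0, 2, 2, 4); set L[2][0]=3
  eliminate (3,0): mult=4, new row 3: (0, 3, 3, 2); set L[3][0]=4
k=1: U[1][1]=3
  eliminate (2,1): mult=4, new row 2: (0, 0, 4, 0); set L[2][1]=4
  eliminate (3,1): mult=1, new row 3: (0, 0, 1, 1); set L[3][1]=1
k=2: U[2][2]=4
  eliminate (3,2): mult=4, new row 3: (0, 0, 0, 1); set L[3][2]=4

U[3][3] = 1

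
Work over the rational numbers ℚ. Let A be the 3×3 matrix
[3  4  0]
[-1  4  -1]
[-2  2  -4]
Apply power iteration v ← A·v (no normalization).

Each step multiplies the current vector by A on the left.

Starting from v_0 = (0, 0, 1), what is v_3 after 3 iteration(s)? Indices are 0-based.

v_3 = (-12, -10, -48)

v_0 = (0, 0, 1).
v_1 = A·v_0 = (0, -1, -4).
v_2 = A·v_1 = (-4, 0, 14).
v_3 = A·v_2 = (-12, -10, -48).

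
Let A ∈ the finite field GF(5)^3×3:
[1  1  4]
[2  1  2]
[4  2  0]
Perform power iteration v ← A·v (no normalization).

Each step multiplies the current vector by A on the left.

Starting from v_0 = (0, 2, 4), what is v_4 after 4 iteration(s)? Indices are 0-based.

v_4 = (3, 1, 1)

v_0 = (0, 2, 4).
v_1 = A·v_0 = (3, 0, 4).
v_2 = A·v_1 = (4, 4, 2).
v_3 = A·v_2 = (1, 1, 4).
v_4 = A·v_3 = (3, 1, 1).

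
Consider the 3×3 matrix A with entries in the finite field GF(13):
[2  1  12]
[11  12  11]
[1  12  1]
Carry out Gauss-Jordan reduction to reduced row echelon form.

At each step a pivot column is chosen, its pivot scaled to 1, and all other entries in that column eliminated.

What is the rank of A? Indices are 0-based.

[1] R0 /= 2  ⇒  (1, 7, 6)
     R1 -= 11·R0  ⇒  (0, 0, 10)
     R2 -= 1·R0  ⇒  (0, 5, 8)
[2] R1 <-> R2
[2] R1 /= 5  ⇒  (0, 1, 12)
     R0 -= 7·R1  ⇒  (1, 0, 0)
[3] R2 /= 10  ⇒  (0, 0, 1)
     R1 -= 12·R2  ⇒  (0, 1, 0)

rank = 3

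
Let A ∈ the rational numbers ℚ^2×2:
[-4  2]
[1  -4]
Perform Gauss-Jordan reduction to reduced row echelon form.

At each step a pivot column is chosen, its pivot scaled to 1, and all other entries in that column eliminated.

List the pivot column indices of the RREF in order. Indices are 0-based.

step 1: normalize row 0 (÷-4) = (1, -1/2)
  row 1: subtract 1×row0 = (0, -7/2)
step 2: normalize row 1 (÷-7/2) = (0, 1)
  row 0: subtract -1/2×row1 = (1, 0)

pivot columns: 0, 1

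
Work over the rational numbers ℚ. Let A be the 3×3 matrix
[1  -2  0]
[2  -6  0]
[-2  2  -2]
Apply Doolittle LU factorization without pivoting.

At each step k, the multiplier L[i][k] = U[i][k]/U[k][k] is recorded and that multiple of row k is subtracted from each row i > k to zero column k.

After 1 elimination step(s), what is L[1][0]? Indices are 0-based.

L[1][0] = 2

[col 0] pivot 1
  R1 -= 2*R0 → (0, -2, 0)  (L[1][0] := 2)
  R2 -= -2*R0 → (0, -2, -2)  (L[2][0] := -2)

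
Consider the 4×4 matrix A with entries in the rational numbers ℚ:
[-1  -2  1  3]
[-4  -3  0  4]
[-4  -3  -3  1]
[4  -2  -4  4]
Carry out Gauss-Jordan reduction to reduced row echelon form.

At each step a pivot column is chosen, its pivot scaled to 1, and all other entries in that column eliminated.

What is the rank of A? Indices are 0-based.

rank = 4

step 1: normalize row 0 (÷-1) = (1, 2, -1, -3)
  row 1: subtract -4×row0 = (0, 5, -4, -8)
  row 2: subtract -4×row0 = (0, 5, -7, -11)
  row 3: subtract 4×row0 = (0, -10, 0, 16)
step 2: normalize row 1 (÷5) = (0, 1, -4/5, -8/5)
  row 0: subtract 2×row1 = (1, 0, 3/5, 1/5)
  row 2: subtract 5×row1 = (0, 0, -3, -3)
  row 3: subtract -10×row1 = (0, 0, -8, 0)
step 3: normalize row 2 (÷-3) = (0, 0, 1, 1)
  row 0: subtract 3/5×row2 = (1, 0, 0, -2/5)
  row 1: subtract -4/5×row2 = (0, 1, 0, -4/5)
  row 3: subtract -8×row2 = (0, 0, 0, 8)
step 4: normalize row 3 (÷8) = (0, 0, 0, 1)
  row 0: subtract -2/5×row3 = (1, 0, 0, 0)
  row 1: subtract -4/5×row3 = (0, 1, 0, 0)
  row 2: subtract 1×row3 = (0, 0, 1, 0)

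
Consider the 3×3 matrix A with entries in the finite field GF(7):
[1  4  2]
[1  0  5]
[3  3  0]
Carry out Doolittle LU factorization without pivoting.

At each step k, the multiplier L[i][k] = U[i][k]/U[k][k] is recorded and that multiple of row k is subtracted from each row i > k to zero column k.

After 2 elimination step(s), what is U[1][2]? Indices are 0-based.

U[1][2] = 3

[col 0] pivot 1
  R1 -= 1*R0 → (0, 3, 3)  (L[1][0] := 1)
  R2 -= 3*R0 → (0, 5, 1)  (L[2][0] := 3)
[col 1] pivot 3
  R2 -= 4*R1 → (0, 0, 3)  (L[2][1] := 4)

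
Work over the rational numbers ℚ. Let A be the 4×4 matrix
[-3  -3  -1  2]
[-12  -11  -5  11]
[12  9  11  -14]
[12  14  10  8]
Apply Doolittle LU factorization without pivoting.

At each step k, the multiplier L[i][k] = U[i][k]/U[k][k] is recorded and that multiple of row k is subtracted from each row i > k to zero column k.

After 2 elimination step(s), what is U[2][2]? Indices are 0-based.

U[2][2] = 4

Step 1: pivot at (0,0) is -3.
  row1 ← row1 − (4)·row0  ⇒  L[1][0]=4, U row1=(0, 1, -1, 3)
  row2 ← row2 − (-4)·row0  ⇒  L[2][0]=-4, U row2=(0, -3, 7, -6)
  row3 ← row3 − (-4)·row0  ⇒  L[3][0]=-4, U row3=(0, 2, 6, 16)
Step 2: pivot at (1,1) is 1.
  row2 ← row2 − (-3)·row1  ⇒  L[2][1]=-3, U row2=(0, 0, 4, 3)
  row3 ← row3 − (2)·row1  ⇒  L[3][1]=2, U row3=(0, 0, 8, 10)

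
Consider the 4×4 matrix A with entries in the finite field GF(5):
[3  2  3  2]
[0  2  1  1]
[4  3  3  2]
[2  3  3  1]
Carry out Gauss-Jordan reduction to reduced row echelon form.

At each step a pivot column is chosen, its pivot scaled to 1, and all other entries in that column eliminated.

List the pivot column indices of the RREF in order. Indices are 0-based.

[1] R0 /= 3  ⇒  (1, 4, 1, 4)
     R2 -= 4·R0  ⇒  (0, 2, 4, 1)
     R3 -= 2·R0  ⇒  (0, 0, 1, 3)
[2] R1 /= 2  ⇒  (0, 1, 3, 3)
     R0 -= 4·R1  ⇒  (1, 0, 4, 2)
     R2 -= 2·R1  ⇒  (0, 0, 3, 0)
[3] R2 /= 3  ⇒  (0, 0, 1, 0)
     R0 -= 4·R2  ⇒  (1, 0, 0, 2)
     R1 -= 3·R2  ⇒  (0, 1, 0, 3)
     R3 -= 1·R2  ⇒  (0, 0, 0, 3)
[4] R3 /= 3  ⇒  (0, 0, 0, 1)
     R0 -= 2·R3  ⇒  (1, 0, 0, 0)
     R1 -= 3·R3  ⇒  (0, 1, 0, 0)

pivot columns: 0, 1, 2, 3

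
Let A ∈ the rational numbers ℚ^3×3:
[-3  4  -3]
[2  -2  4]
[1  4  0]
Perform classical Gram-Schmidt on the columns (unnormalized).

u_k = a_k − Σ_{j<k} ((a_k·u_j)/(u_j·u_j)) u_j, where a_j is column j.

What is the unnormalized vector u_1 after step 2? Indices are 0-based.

u_1 = (10/7, -2/7, 34/7)

Step 1: u_0 = a_0 = (-3, 2, 1).
Step 2: u_1 = a_1 − (-6/7)·u_0 = (10/7, -2/7, 34/7).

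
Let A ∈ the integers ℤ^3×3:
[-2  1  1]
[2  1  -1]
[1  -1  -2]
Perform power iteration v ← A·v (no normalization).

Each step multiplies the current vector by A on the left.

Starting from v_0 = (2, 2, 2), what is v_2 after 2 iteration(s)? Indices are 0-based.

v_2 = (0, 8, 4)

v_0 = (2, 2, 2).
v_1 = A·v_0 = (0, 4, -4).
v_2 = A·v_1 = (0, 8, 4).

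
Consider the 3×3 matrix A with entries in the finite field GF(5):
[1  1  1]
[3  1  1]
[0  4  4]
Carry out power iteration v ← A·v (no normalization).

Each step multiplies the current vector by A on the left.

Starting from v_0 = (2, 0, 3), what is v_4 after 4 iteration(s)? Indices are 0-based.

v_0 = (2, 0, 3).
v_1 = A·v_0 = (0, 4, 2).
v_2 = A·v_1 = (1, 1, 4).
v_3 = A·v_2 = (1, 3, 0).
v_4 = A·v_3 = (4, 1, 2).

v_4 = (4, 1, 2)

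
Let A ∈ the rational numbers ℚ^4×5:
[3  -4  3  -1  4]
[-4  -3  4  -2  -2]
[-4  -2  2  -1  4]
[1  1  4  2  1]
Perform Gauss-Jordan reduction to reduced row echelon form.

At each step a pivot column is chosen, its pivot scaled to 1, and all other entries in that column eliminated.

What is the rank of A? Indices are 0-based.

pivot(0,0)=3: scale R0 → (1, -4/3, 1, -1/3, 4/3)
  clear (1,0): R1 −= (-4)R0 → (0, -25/3, 8, -10/3, 10/3)
  clear (2,0): R2 −= (-4)R0 → (0, -22/3, 6, -7/3, 28/3)
  clear (3,0): R3 −= (1)R0 → (0, 7/3, 3, 7/3, -1/3)
pivot(1,1)=-25/3: scale R1 → (0, 1, -24/25, 2/5, -2/5)
  clear (0,1): R0 −= (-4/3)R1 → (1, 0, -7/25, 1/5, 4/5)
  clear (2,1): R2 −= (-22/3)R1 → (0, 0, -26/25, 3/5, 32/5)
  clear (3,1): R3 −= (7/3)R1 → (0, 0, 131/25, 7/5, 3/5)
pivot(2,2)=-26/25: scale R2 → (0, 0, 1, -15/26, -80/13)
  clear (0,2): R0 −= (-7/25)R2 → (1, 0, 0, 1/26, -12/13)
  clear (1,2): R1 −= (-24/25)R2 → (0, 1, 0, -2/13, -82/13)
  clear (3,2): R3 −= (131/25)R2 → (0, 0, 0, 115/26, 427/13)
pivot(3,3)=115/26: scale R3 → (0, 0, 0, 1, 854/115)
  clear (0,3): R0 −= (1/26)R3 → (1, 0, 0, 0, -139/115)
  clear (1,3): R1 −= (-2/13)R3 → (0, 1, 0, 0, -594/115)
  clear (2,3): R2 −= (-15/26)R3 → (0, 0, 1, 0, -43/23)

rank = 4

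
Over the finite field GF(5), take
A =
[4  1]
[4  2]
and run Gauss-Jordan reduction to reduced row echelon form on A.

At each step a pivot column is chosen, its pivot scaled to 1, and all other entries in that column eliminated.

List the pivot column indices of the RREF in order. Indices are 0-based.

pivot(0,0)=4: scale R0 → (1, 4)
  clear (1,0): R1 −= (4)R0 → (0, 1)
pivot(1,1)=1: scale R1 → (0, 1)
  clear (0,1): R0 −= (4)R1 → (1, 0)

pivot columns: 0, 1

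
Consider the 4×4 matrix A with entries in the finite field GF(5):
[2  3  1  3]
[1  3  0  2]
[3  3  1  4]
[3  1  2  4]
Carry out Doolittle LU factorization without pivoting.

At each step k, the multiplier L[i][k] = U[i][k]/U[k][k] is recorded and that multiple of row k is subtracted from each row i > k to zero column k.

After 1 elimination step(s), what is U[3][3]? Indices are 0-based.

[col 0] pivot 2
  R1 -= 3*R0 → (0, 4, 2, 3)  (L[1][0] := 3)
  R2 -= 4*R0 → (0, 1, 2, 2)  (L[2][0] := 4)
  R3 -= 4*R0 → (0, 4, 3, 2)  (L[3][0] := 4)

U[3][3] = 2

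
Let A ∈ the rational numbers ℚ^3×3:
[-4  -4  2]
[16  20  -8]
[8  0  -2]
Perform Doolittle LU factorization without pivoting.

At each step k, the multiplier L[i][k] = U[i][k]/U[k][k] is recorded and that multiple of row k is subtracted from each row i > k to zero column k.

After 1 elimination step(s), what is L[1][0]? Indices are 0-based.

[col 0] pivot -4
  R1 -= -4*R0 → (0, 4, 0)  (L[1][0] := -4)
  R2 -= -2*R0 → (0, -8, 2)  (L[2][0] := -2)

L[1][0] = -4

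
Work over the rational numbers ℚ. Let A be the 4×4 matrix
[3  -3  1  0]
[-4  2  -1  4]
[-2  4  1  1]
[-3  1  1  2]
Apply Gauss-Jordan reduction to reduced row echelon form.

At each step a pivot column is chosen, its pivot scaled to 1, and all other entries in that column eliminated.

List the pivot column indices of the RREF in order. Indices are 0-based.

pivot(0,0)=3: scale R0 → (1, -1, 1/3, 0)
  clear (1,0): R1 −= (-4)R0 → (0, -2, 1/3, 4)
  clear (2,0): R2 −= (-2)R0 → (0, 2, 5/3, 1)
  clear (3,0): R3 −= (-3)R0 → (0, -2, 2, 2)
pivot(1,1)=-2: scale R1 → (0, 1, -1/6, -2)
  clear (0,1): R0 −= (-1)R1 → (1, 0, 1/6, -2)
  clear (2,1): R2 −= (2)R1 → (0, 0, 2, 5)
  clear (3,1): R3 −= (-2)R1 → (0, 0, 5/3, -2)
pivot(2,2)=2: scale R2 → (0, 0, 1, 5/2)
  clear (0,2): R0 −= (1/6)R2 → (1, 0, 0, -29/12)
  clear (1,2): R1 −= (-1/6)R2 → (0, 1, 0, -19/12)
  clear (3,2): R3 −= (5/3)R2 → (0, 0, 0, -37/6)
pivot(3,3)=-37/6: scale R3 → (0, 0, 0, 1)
  clear (0,3): R0 −= (-29/12)R3 → (1, 0, 0, 0)
  clear (1,3): R1 −= (-19/12)R3 → (0, 1, 0, 0)
  clear (2,3): R2 −= (5/2)R3 → (0, 0, 1, 0)

pivot columns: 0, 1, 2, 3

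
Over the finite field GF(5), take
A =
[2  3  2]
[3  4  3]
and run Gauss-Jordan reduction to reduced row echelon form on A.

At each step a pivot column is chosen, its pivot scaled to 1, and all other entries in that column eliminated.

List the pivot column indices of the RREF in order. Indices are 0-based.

[1] R0 /= 2  ⇒  (1, 4, 1)
     R1 -= 3·R0  ⇒  (0, 2, 0)
[2] R1 /= 2  ⇒  (0, 1, 0)
     R0 -= 4·R1  ⇒  (1, 0, 1)

pivot columns: 0, 1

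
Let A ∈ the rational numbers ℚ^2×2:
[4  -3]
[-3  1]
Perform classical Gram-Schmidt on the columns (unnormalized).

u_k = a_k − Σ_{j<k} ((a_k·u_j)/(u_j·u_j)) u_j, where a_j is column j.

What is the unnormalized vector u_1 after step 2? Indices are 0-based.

u_1 = (-3/5, -4/5)

Step 1: u_0 = a_0 = (4, -3).
Step 2: u_1 = a_1 − (-3/5)·u_0 = (-3/5, -4/5).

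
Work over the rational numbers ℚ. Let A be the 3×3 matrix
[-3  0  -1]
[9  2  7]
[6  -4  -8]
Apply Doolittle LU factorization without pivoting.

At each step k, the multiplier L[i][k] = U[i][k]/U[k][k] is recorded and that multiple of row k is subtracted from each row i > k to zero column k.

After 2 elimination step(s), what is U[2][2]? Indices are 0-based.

U[2][2] = -2

[col 0] pivot -3
  R1 -= -3*R0 → (0, 2, 4)  (L[1][0] := -3)
  R2 -= -2*R0 → (0, -4, -10)  (L[2][0] := -2)
[col 1] pivot 2
  R2 -= -2*R1 → (0, 0, -2)  (L[2][1] := -2)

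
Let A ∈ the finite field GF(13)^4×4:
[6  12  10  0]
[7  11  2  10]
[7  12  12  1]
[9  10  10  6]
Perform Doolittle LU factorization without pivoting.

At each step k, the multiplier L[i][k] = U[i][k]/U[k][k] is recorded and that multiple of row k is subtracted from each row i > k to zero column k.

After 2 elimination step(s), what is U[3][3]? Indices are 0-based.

k=0: U[0][0]=6
  eliminate (1,0): mult=12, new row 1: (0, 10, 12, 10); set L[1][0]=12
  eliminate (2,0): mult=12, new row 2: (0, 11, 9, 1); set L[2][0]=12
  eliminate (3,0): mult=8, new row 3: (0, 5, 8, 6); set L[3][0]=8
k=1: U[1][1]=10
  eliminate (2,1): mult=5, new row 2: (0, 0, 1, 3); set L[2][1]=5
  eliminate (3,1): mult=7, new row 3: (0, 0, 2, 1); set L[3][1]=7

U[3][3] = 1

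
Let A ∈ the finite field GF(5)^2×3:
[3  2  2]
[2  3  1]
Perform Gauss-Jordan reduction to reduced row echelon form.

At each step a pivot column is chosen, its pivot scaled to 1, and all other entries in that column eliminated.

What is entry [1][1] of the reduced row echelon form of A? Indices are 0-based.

M[1][1] = 0

[1] R0 /= 3  ⇒  (1, 4, 4)
     R1 -= 2·R0  ⇒  (0, 0, 3)
column 1 empty below row 1
[2] R1 /= 3  ⇒  (0, 0, 1)
     R0 -= 4·R1  ⇒  (1, 4, 0)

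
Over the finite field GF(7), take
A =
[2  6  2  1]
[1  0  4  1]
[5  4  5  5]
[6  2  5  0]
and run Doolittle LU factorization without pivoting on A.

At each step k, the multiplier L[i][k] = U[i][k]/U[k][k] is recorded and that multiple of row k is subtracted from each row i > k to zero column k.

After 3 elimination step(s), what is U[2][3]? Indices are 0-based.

Step 1: pivot at (0,0) is 2.
  row1 ← row1 − (4)·row0  ⇒  L[1][0]=4, U row1=(0, 4, 3, 4)
  row2 ← row2 − (6)·row0  ⇒  L[2][0]=6, U row2=(0, 3, 0, 6)
  row3 ← row3 − (3)·row0  ⇒  L[3][0]=3, U row3=(0, 5, 6, 4)
Step 2: pivot at (1,1) is 4.
  row2 ← row2 − (6)·row1  ⇒  L[2][1]=6, U row2=(0, 0, 3, 3)
  row3 ← row3 − (3)·row1  ⇒  L[3][1]=3, U row3=(0, 0, 4, 6)
Step 3: pivot at (2,2) is 3.
  row3 ← row3 − (6)·row2  ⇒  L[3][2]=6, U row3=(0, 0, 0, 2)

U[2][3] = 3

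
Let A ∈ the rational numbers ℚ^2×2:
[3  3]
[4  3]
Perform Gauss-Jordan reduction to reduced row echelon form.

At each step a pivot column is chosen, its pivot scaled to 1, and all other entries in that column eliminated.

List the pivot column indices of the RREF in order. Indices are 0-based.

pivot columns: 0, 1

step 1: normalize row 0 (÷3) = (1, 1)
  row 1: subtract 4×row0 = (0, -1)
step 2: normalize row 1 (÷-1) = (0, 1)
  row 0: subtract 1×row1 = (1, 0)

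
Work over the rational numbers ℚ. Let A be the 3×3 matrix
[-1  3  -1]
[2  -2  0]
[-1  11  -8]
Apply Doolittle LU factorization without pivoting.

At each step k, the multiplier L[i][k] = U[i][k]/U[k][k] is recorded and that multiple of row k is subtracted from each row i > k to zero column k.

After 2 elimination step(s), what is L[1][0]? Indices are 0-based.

Step 1: pivot at (0,0) is -1.
  row1 ← row1 − (-2)·row0  ⇒  L[1][0]=-2, U row1=(0, 4, -2)
  row2 ← row2 − (1)·row0  ⇒  L[2][0]=1, U row2=(0, 8, -7)
Step 2: pivot at (1,1) is 4.
  row2 ← row2 − (2)·row1  ⇒  L[2][1]=2, U row2=(0, 0, -3)

L[1][0] = -2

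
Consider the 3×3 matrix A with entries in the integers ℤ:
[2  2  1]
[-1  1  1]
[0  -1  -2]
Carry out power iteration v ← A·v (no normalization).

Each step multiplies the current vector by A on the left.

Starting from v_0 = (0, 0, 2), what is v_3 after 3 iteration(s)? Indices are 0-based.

v_3 = (6, -2, -8)

v_0 = (0, 0, 2).
v_1 = A·v_0 = (2, 2, -4).
v_2 = A·v_1 = (4, -4, 6).
v_3 = A·v_2 = (6, -2, -8).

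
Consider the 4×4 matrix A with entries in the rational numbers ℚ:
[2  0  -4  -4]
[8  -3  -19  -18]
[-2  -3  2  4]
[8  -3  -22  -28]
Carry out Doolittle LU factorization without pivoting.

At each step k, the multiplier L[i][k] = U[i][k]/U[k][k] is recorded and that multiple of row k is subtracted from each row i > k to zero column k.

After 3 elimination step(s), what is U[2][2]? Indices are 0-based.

U[2][2] = 1

Step 1: pivot at (0,0) is 2.
  row1 ← row1 − (4)·row0  ⇒  L[1][0]=4, U row1=(0, -3, -3, -2)
  row2 ← row2 − (-1)·row0  ⇒  L[2][0]=-1, U row2=(0, -3, -2, 0)
  row3 ← row3 − (4)·row0  ⇒  L[3][0]=4, U row3=(0, -3, -6, -12)
Step 2: pivot at (1,1) is -3.
  row2 ← row2 − (1)·row1  ⇒  L[2][1]=1, U row2=(0, 0, 1, 2)
  row3 ← row3 − (1)·row1  ⇒  L[3][1]=1, U row3=(0, 0, -3, -10)
Step 3: pivot at (2,2) is 1.
  row3 ← row3 − (-3)·row2  ⇒  L[3][2]=-3, U row3=(0, 0, 0, -4)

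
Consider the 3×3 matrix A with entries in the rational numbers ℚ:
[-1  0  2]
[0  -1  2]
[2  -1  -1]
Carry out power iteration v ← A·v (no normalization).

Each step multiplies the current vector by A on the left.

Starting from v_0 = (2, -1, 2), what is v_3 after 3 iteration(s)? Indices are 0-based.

v_0 = (2, -1, 2).
v_1 = A·v_0 = (2, 5, 3).
v_2 = A·v_1 = (4, 1, -4).
v_3 = A·v_2 = (-12, -9, 11).

v_3 = (-12, -9, 11)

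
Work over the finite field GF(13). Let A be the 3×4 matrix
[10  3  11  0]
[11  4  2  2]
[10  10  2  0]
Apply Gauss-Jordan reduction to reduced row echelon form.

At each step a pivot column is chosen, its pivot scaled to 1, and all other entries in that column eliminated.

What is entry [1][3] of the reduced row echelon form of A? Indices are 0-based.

M[1][3] = 4

pivot(0,0)=10: scale R0 → (1, 12, 5, 0)
  clear (1,0): R1 −= (11)R0 → (0, 2, 12, 2)
  clear (2,0): R2 −= (10)R0 → (0, 7, 4, 0)
pivot(1,1)=2: scale R1 → (0, 1, 6, 1)
  clear (0,1): R0 −= (12)R1 → (1, 0, 11, 1)
  clear (2,1): R2 −= (7)R1 → (0, 0, 1, 6)
pivot(2,2)=1: scale R2 → (0, 0, 1, 6)
  clear (0,2): R0 −= (11)R2 → (1, 0, 0, 0)
  clear (1,2): R1 −= (6)R2 → (0, 1, 0, 4)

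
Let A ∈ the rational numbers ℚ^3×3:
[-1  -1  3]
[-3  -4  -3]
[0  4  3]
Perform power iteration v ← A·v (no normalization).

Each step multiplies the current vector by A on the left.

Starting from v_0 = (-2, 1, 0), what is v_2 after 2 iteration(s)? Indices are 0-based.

v_0 = (-2, 1, 0).
v_1 = A·v_0 = (1, 2, 4).
v_2 = A·v_1 = (9, -23, 20).

v_2 = (9, -23, 20)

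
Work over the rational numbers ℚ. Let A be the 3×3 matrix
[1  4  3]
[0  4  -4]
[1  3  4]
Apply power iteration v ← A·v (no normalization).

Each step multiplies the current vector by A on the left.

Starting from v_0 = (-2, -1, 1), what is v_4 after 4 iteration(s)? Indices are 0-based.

v_0 = (-2, -1, 1).
v_1 = A·v_0 = (-3, -8, -1).
v_2 = A·v_1 = (-38, -28, -31).
v_3 = A·v_2 = (-243, 12, -246).
v_4 = A·v_3 = (-933, 1032, -1191).

v_4 = (-933, 1032, -1191)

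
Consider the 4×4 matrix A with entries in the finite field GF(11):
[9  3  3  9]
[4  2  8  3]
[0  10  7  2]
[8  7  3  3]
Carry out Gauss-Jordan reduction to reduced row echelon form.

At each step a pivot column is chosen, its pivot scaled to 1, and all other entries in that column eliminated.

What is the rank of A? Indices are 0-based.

pivot(0,0)=9: scale R0 → (1, 4, 4, 1)
  clear (1,0): R1 −= (4)R0 → (0, 8, 3, 10)
  clear (3,0): R3 −= (8)R0 → (0, 8, 4, 6)
pivot(1,1)=8: scale R1 → (0, 1, 10, 4)
  clear (0,1): R0 −= (4)R1 → (1, 0, 8, 7)
  clear (2,1): R2 −= (10)R1 → (0, 0, 6, 6)
  clear (3,1): R3 −= (8)R1 → (0, 0, 1, 7)
pivot(2,2)=6: scale R2 → (0, 0, 1, 1)
  clear (0,2): R0 −= (8)R2 → (1, 0, 0, 10)
  clear (1,2): R1 −= (10)R2 → (0, 1, 0, 5)
  clear (3,2): R3 −= (1)R2 → (0, 0, 0, 6)
pivot(3,3)=6: scale R3 → (0, 0, 0, 1)
  clear (0,3): R0 −= (10)R3 → (1, 0, 0, 0)
  clear (1,3): R1 −= (5)R3 → (0, 1, 0, 0)
  clear (2,3): R2 −= (1)R3 → (0, 0, 1, 0)

rank = 4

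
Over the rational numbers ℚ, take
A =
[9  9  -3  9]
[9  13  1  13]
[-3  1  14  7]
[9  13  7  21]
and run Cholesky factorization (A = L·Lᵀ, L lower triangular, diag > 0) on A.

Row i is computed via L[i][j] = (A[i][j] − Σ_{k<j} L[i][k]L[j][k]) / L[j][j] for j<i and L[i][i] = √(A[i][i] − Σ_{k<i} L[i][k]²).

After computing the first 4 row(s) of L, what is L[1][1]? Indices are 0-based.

Step 1: L[0][0] = √(9) = 3.
  L[1][0] = (9) / L[0][0] = 3.
Step 2: L[1][1] = √(4) = 2.
  L[2][0] = (-3) / L[0][0] = -1.
  L[2][1] = (4) / L[1][1] = 2.
Step 3: L[2][2] = √(9) = 3.
  L[3][0] = (9) / L[0][0] = 3.
  L[3][1] = (4) / L[1][1] = 2.
  L[3][2] = (6) / L[2][2] = 2.
Step 4: L[3][3] = √(4) = 2.

L[1][1] = 2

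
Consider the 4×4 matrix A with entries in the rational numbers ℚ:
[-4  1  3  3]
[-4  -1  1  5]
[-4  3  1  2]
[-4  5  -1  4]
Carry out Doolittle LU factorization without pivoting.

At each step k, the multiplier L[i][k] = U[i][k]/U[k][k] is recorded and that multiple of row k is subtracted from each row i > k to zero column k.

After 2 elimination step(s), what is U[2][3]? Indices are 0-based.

k=0: U[0][0]=-4
  eliminate (1,0): mult=1, new row 1: (0, -2, -2, 2); set L[1][0]=1
  eliminate (2,0): mult=1, new row 2: (0, 2, -2, -1); set L[2][0]=1
  eliminate (3,0): mult=1, new row 3: (0, 4, -4, 1); set L[3][0]=1
k=1: U[1][1]=-2
  eliminate (2,1): mult=-1, new row 2: (0, 0, -4, 1); set L[2][1]=-1
  eliminate (3,1): mult=-2, new row 3: (0, 0, -8, 5); set L[3][1]=-2

U[2][3] = 1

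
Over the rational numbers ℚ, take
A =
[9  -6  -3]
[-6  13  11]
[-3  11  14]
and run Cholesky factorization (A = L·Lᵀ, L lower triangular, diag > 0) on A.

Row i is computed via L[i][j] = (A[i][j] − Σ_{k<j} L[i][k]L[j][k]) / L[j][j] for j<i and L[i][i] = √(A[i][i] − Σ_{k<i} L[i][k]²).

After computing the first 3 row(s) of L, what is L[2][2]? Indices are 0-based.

L[2][2] = 2

Step 1: L[0][0] = √(9) = 3.
  L[1][0] = (-6) / L[0][0] = -2.
Step 2: L[1][1] = √(9) = 3.
  L[2][0] = (-3) / L[0][0] = -1.
  L[2][1] = (9) / L[1][1] = 3.
Step 3: L[2][2] = √(4) = 2.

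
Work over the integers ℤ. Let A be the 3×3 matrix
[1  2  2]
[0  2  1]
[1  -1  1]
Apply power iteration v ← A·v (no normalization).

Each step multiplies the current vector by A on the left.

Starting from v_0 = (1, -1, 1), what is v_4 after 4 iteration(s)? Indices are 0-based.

v_0 = (1, -1, 1).
v_1 = A·v_0 = (1, -1, 3).
v_2 = A·v_1 = (5, 1, 5).
v_3 = A·v_2 = (17, 7, 9).
v_4 = A·v_3 = (49, 23, 19).

v_4 = (49, 23, 19)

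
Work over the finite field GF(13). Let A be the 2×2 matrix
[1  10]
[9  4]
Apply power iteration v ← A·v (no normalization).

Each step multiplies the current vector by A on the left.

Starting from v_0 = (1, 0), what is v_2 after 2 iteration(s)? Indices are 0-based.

v_2 = (0, 6)

v_0 = (1, 0).
v_1 = A·v_0 = (1, 9).
v_2 = A·v_1 = (0, 6).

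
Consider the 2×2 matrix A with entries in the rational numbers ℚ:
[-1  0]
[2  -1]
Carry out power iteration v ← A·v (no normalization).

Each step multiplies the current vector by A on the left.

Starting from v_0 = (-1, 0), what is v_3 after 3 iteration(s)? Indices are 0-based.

v_0 = (-1, 0).
v_1 = A·v_0 = (1, -2).
v_2 = A·v_1 = (-1, 4).
v_3 = A·v_2 = (1, -6).

v_3 = (1, -6)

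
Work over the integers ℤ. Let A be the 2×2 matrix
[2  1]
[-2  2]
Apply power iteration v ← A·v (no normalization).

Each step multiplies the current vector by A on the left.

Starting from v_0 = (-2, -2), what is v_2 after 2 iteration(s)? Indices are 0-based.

v_0 = (-2, -2).
v_1 = A·v_0 = (-6, 0).
v_2 = A·v_1 = (-12, 12).

v_2 = (-12, 12)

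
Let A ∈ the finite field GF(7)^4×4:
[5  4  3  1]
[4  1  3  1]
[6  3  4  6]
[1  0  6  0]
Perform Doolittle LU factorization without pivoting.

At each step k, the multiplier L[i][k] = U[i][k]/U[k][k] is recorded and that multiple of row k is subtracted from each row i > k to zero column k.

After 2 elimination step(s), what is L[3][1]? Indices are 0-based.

k=0: U[0][0]=5
  eliminate (1,0): mult=5, new row 1: (0, 2, 2, 3); set L[1][0]=5
  eliminate (2,0): mult=4, new row 2: (0, 1, 6, 2); set L[2][0]=4
  eliminate (3,0): mult=3, new row 3: (0, 2, 4, 4); set L[3][0]=3
k=1: U[1][1]=2
  eliminate (2,1): mult=4, new row 2: (0, 0, 5, 4); set L[2][1]=4
  eliminate (3,1): mult=1, new row 3: (0, 0, 2, 1); set L[3][1]=1

L[3][1] = 1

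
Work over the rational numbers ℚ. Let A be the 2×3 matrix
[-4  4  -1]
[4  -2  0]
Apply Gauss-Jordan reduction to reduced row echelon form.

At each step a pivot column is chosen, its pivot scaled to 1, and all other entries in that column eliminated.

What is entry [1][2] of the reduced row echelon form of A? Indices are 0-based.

M[1][2] = -1/2

pivot(0,0)=-4: scale R0 → (1, -1, 1/4)
  clear (1,0): R1 −= (4)R0 → (0, 2, -1)
pivot(1,1)=2: scale R1 → (0, 1, -1/2)
  clear (0,1): R0 −= (-1)R1 → (1, 0, -1/4)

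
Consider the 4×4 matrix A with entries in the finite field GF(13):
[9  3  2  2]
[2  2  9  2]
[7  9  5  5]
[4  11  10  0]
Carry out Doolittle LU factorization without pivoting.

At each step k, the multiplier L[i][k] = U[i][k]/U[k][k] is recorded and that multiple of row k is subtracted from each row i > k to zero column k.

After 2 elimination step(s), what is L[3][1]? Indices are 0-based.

L[3][1] = 4

Step 1: pivot at (0,0) is 9.
  row1 ← row1 − (6)·row0  ⇒  L[1][0]=6, U row1=(0, 10, 10, 3)
  row2 ← row2 − (8)·row0  ⇒  L[2][0]=8, U row2=(0, 11, 2, 2)
  row3 ← row3 − (12)·row0  ⇒  L[3][0]=12, U row3=(0, 1, 12, 2)
Step 2: pivot at (1,1) is 10.
  row2 ← row2 − (5)·row1  ⇒  L[2][1]=5, U row2=(0, 0, 4, 0)
  row3 ← row3 − (4)·row1  ⇒  L[3][1]=4, U row3=(0, 0, 11, 3)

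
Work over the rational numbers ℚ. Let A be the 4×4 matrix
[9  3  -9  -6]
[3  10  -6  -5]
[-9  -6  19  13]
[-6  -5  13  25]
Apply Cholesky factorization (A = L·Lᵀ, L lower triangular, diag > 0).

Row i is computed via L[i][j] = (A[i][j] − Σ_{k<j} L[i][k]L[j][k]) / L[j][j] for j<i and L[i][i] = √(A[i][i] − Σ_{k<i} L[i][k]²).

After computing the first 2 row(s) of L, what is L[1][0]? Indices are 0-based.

L[1][0] = 1

Step 1: L[0][0] = √(9) = 3.
  L[1][0] = (3) / L[0][0] = 1.
Step 2: L[1][1] = √(9) = 3.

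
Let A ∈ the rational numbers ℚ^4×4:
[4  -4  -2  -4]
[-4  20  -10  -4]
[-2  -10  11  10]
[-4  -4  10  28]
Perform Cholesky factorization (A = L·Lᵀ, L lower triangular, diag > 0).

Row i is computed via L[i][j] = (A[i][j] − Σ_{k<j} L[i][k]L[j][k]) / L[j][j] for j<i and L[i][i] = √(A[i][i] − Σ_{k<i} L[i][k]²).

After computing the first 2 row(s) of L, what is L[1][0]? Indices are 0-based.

Step 1: L[0][0] = √(4) = 2.
  L[1][0] = (-4) / L[0][0] = -2.
Step 2: L[1][1] = √(16) = 4.

L[1][0] = -2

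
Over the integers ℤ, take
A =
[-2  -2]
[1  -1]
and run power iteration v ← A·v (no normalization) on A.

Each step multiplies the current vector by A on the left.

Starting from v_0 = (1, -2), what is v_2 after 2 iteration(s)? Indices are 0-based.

v_0 = (1, -2).
v_1 = A·v_0 = (2, 3).
v_2 = A·v_1 = (-10, -1).

v_2 = (-10, -1)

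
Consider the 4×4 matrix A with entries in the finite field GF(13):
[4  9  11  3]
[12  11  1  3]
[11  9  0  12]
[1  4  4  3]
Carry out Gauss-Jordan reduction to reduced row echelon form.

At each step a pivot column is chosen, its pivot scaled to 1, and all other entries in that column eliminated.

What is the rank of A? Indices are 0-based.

rank = 4

step 1: normalize row 0 (÷4) = (1, 12, 6, 4)
  row 1: subtract 12×row0 = (0, 10, 7, 7)
  row 2: subtract 11×row0 = (0, 7, 12, 7)
  row 3: subtract 1×row0 = (0, 5, 11, 12)
step 2: normalize row 1 (÷10) = (0, 1, 2, 2)
  row 0: subtract 12×row1 = (1, 0, 8, 6)
  row 2: subtract 7×row1 = (0, 0, 11, 6)
  row 3: subtract 5×row1 = (0, 0, 1, 2)
step 3: normalize row 2 (÷11) = (0, 0, 1, 10)
  row 0: subtract 8×row2 = (1, 0, 0, 4)
  row 1: subtract 2×row2 = (0, 1, 0, 8)
  row 3: subtract 1×row2 = (0, 0, 0, 5)
step 4: normalize row 3 (÷5) = (0, 0, 0, 1)
  row 0: subtract 4×row3 = (1, 0, 0, 0)
  row 1: subtract 8×row3 = (0, 1, 0, 0)
  row 2: subtract 10×row3 = (0, 0, 1, 0)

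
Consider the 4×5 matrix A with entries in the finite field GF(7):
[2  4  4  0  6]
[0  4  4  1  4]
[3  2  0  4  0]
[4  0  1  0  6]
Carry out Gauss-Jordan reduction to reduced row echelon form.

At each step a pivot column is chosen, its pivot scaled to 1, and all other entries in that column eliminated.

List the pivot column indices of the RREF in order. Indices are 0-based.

pivot columns: 0, 1, 2, 3

step 1: normalize row 0 (÷2) = (1, 2, 2, 0, 3)
  row 2: subtract 3×row0 = (0, 3, 1, 4, 5)
  row 3: subtract 4×row0 = (0, 6, 0, 0, 1)
step 2: normalize row 1 (÷4) = (0, 1, 1, 2, 1)
  row 0: subtract 2×row1 = (1, 0, 0, 3, 1)
  row 2: subtract 3×row1 = (0, 0, 5, 5, 2)
  row 3: subtract 6×row1 = (0, 0, 1, 2, 2)
step 3: normalize row 2 (÷5) = (0, 0, 1, 1, 6)
  row 1: subtract 1×row2 = (0, 1, 0, 1, 2)
  row 3: subtract 1×row2 = (0, 0, 0, 1, 3)
step 4: normalize row 3 (÷1) = (0, 0, 0, 1, 3)
  row 0: subtract 3×row3 = (1, 0, 0, 0, 6)
  row 1: subtract 1×row3 = (0, 1, 0, 0, 6)
  row 2: subtract 1×row3 = (0, 0, 1, 0, 3)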